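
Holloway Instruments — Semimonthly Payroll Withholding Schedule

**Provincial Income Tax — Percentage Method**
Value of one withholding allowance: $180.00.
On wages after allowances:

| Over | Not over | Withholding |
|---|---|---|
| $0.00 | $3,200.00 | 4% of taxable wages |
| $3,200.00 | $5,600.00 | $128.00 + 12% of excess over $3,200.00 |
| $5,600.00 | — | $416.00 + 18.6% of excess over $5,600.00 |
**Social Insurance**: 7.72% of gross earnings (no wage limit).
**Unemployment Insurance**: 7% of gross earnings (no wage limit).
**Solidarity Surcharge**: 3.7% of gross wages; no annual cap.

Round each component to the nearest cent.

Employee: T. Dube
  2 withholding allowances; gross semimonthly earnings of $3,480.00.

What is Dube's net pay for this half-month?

$2,714.18

Provincial Income Tax: taxable = $3,480.00 − 2×$180.00 = $3,120.00
  4% × $3,120.00 = $124.80
Social Insurance: 7.72% × $3,480.00 = $268.66
Unemployment Insurance: 7% × $3,480.00 = $243.60
Solidarity Surcharge: 3.7% × $3,480.00 = $128.76
Total withheld: $124.80 + $268.66 + $243.60 + $128.76 = $765.82
Net pay: $3,480.00 − $765.82 = $2,714.18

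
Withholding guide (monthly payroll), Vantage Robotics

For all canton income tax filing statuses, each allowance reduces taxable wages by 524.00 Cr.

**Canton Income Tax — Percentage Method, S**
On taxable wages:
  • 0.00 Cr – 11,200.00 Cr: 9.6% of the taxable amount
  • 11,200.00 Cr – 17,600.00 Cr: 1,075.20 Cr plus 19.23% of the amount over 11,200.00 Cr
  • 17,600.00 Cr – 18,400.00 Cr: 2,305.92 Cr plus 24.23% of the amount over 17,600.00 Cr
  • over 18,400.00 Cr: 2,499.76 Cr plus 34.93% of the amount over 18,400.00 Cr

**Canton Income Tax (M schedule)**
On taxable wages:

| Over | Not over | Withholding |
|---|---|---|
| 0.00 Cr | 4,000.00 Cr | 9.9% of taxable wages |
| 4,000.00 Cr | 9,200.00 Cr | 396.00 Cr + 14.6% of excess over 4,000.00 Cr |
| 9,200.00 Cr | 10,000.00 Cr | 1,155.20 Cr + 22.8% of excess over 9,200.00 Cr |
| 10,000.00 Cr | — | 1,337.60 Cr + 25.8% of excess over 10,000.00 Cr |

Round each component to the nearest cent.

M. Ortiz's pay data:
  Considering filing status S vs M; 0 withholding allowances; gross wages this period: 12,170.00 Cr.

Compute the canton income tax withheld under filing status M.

1,897.46 Cr

Canton Income Tax (M): taxable = 12,170.00 Cr
  1,337.60 Cr + 25.8% × (12,170.00 Cr − 10,000.00 Cr) = 1,337.60 Cr + 25.8% × 2,170.00 Cr = 1,897.46 Cr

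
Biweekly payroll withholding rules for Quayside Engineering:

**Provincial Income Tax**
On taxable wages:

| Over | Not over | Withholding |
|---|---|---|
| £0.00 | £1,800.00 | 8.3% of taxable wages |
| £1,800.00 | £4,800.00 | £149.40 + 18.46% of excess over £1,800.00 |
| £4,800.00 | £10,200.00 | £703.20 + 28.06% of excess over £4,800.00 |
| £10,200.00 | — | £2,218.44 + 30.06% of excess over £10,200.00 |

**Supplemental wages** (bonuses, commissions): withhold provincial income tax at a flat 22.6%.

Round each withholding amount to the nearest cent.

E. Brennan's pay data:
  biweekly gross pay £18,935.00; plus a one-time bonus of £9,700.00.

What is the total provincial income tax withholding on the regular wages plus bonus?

Provincial Income Tax: taxable = £18,935.00
  £2,218.44 + 30.06% × (£18,935.00 − £10,200.00) = £2,218.44 + 30.06% × £8,735.00 = £4,844.18
Supplemental (22.6% flat on bonus): 22.6% × £9,700.00 = £2,192.20
Total provincial income tax: £4,844.18 + £2,192.20 = £7,036.38

£7,036.38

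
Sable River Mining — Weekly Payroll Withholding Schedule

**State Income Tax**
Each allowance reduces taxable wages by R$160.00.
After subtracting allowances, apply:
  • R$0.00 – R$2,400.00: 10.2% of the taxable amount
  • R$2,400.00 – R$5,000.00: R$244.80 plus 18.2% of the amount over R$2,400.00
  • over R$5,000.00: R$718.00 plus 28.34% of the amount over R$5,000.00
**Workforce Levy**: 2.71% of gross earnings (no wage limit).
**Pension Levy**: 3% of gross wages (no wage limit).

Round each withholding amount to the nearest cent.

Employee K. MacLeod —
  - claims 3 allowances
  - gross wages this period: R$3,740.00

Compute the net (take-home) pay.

R$3,125.13

State Income Tax: taxable = R$3,740.00 − 3×R$160.00 = R$3,260.00
  R$244.80 + 18.2% × (R$3,260.00 − R$2,400.00) = R$244.80 + 18.2% × R$860.00 = R$401.32
Workforce Levy: 2.71% × R$3,740.00 = R$101.35
Pension Levy: 3% × R$3,740.00 = R$112.20
Total withheld: R$401.32 + R$101.35 + R$112.20 = R$614.87
Net pay: R$3,740.00 − R$614.87 = R$3,125.13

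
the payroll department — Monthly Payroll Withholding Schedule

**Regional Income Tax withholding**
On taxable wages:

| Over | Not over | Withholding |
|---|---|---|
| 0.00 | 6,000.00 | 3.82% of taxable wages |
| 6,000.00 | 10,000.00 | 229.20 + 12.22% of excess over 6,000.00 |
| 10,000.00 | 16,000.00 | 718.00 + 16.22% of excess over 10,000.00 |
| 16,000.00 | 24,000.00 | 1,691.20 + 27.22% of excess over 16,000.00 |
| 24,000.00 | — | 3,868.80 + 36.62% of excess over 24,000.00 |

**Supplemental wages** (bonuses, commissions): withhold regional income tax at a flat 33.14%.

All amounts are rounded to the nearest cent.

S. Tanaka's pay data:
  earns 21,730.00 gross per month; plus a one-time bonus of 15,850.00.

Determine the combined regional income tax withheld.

Regional Income Tax: taxable = 21,730.00
  1,691.20 + 27.22% × (21,730.00 − 16,000.00) = 1,691.20 + 27.22% × 5,730.00 = 3,250.91
Supplemental (33.14% flat on bonus): 33.14% × 15,850.00 = 5,252.69
Total regional income tax: 3,250.91 + 5,252.69 = 8,503.60

8,503.60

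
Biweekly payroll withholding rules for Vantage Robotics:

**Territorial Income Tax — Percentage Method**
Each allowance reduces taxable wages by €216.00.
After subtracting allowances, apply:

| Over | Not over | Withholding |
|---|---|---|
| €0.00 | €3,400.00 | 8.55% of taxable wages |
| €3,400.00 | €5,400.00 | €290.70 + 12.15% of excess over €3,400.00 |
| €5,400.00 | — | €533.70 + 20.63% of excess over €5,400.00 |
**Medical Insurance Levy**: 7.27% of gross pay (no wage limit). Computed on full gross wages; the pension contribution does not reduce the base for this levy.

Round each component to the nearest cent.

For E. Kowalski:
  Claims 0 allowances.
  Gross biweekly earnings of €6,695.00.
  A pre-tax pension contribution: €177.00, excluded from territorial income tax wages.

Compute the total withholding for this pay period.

€1,251.07

Territorial Income Tax: taxable = €6,695.00 − €177.00 = €6,518.00
  €533.70 + 20.63% × (€6,518.00 − €5,400.00) = €533.70 + 20.63% × €1,118.00 = €764.34
Medical Insurance Levy: 7.27% × €6,695.00 = €486.73
Total: €764.34 + €486.73 = €1,251.07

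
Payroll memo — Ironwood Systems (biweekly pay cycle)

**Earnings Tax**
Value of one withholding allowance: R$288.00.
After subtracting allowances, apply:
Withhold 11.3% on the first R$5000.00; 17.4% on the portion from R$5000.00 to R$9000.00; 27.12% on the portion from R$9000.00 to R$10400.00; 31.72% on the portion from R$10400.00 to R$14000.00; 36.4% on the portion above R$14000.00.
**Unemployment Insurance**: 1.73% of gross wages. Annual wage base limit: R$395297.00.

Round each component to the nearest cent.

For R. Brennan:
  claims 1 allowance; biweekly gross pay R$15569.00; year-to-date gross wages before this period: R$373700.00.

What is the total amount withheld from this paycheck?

R$3518.22

Earnings Tax: taxable = R$15569.00 − 1×R$288.00 = R$15281.00
  R$2782.60 + 36.4% × (R$15281.00 − R$14000.00) = R$2782.60 + 36.4% × R$1281.00 = R$3248.88
Unemployment Insurance: 1.73% × R$15569.00 = R$269.34
Total: R$3248.88 + R$269.34 = R$3518.22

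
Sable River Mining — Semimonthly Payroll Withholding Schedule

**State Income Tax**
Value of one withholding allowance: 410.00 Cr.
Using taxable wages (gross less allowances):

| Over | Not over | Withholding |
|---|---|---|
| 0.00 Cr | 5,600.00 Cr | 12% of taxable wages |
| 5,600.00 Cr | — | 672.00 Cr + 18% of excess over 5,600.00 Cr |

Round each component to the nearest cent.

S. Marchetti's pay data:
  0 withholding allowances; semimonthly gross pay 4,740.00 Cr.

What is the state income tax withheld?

State Income Tax: taxable = 4,740.00 Cr
  12% × 4,740.00 Cr = 568.80 Cr

568.80 Cr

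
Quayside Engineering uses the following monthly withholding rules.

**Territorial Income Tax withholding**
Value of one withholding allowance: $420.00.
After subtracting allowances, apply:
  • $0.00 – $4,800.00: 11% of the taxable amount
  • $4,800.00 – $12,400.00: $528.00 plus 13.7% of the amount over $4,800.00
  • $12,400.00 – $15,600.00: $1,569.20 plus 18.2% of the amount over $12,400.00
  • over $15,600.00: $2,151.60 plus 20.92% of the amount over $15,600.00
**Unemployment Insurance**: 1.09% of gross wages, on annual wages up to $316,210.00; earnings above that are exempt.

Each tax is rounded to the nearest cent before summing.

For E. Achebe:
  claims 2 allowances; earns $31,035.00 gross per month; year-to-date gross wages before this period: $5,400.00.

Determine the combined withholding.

Territorial Income Tax: taxable = $31,035.00 − 2×$420.00 = $30,195.00
  $2,151.60 + 20.92% × ($30,195.00 − $15,600.00) = $2,151.60 + 20.92% × $14,595.00 = $5,204.87
Unemployment Insurance: 1.09% × $31,035.00 = $338.28
Total: $5,204.87 + $338.28 = $5,543.15

$5,543.15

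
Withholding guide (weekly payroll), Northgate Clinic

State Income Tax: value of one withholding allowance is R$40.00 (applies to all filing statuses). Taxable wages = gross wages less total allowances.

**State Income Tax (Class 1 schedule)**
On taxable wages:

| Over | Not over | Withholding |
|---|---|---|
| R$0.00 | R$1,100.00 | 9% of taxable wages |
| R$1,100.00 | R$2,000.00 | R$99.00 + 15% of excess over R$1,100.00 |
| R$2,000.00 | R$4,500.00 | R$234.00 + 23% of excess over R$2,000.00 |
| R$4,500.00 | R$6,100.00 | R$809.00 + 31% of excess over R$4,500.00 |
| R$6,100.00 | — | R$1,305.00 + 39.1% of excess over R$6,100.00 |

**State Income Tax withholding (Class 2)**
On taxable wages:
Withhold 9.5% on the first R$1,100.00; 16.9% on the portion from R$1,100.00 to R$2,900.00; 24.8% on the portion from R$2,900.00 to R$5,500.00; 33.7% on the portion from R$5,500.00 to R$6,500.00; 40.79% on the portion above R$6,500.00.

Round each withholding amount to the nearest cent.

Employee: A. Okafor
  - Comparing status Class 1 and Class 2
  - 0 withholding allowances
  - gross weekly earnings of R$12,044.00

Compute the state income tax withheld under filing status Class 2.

State Income Tax (Class 2): taxable = R$12,044.00
  R$1,390.50 + 40.79% × (R$12,044.00 − R$6,500.00) = R$1,390.50 + 40.79% × R$5,544.00 = R$3,651.90

R$3,651.90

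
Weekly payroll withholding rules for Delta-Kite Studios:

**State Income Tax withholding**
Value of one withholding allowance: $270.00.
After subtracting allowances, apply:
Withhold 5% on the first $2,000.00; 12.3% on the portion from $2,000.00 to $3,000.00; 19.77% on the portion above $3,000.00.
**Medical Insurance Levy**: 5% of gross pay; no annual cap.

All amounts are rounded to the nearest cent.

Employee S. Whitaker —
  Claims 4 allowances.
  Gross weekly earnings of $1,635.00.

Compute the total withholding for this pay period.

$109.50

State Income Tax: taxable = $1,635.00 − 4×$270.00 = $555.00
  5% × $555.00 = $27.75
Medical Insurance Levy: 5% × $1,635.00 = $81.75
Total: $27.75 + $81.75 = $109.50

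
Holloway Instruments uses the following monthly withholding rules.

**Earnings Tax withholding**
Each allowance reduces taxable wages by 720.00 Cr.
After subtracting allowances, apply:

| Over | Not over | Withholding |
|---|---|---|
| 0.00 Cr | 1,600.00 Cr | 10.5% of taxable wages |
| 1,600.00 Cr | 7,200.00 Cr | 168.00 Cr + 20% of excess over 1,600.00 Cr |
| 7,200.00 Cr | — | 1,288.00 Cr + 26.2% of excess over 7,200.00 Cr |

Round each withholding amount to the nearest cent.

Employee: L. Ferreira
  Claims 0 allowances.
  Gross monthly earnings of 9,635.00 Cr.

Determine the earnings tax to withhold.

Earnings Tax: taxable = 9,635.00 Cr
  1,288.00 Cr + 26.2% × (9,635.00 Cr − 7,200.00 Cr) = 1,288.00 Cr + 26.2% × 2,435.00 Cr = 1,925.97 Cr

1,925.97 Cr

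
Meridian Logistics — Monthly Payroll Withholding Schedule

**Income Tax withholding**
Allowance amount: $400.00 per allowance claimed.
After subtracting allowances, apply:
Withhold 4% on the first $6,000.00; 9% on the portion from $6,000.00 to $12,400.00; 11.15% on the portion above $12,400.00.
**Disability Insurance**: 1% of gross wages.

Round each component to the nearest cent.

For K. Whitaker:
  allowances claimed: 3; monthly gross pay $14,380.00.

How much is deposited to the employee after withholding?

Income Tax: taxable = $14,380.00 − 3×$400.00 = $13,180.00
  $816.00 + 11.15% × ($13,180.00 − $12,400.00) = $816.00 + 11.15% × $780.00 = $902.97
Disability Insurance: 1% × $14,380.00 = $143.80
Total withheld: $902.97 + $143.80 = $1,046.77
Net pay: $14,380.00 − $1,046.77 = $13,333.23

$13,333.23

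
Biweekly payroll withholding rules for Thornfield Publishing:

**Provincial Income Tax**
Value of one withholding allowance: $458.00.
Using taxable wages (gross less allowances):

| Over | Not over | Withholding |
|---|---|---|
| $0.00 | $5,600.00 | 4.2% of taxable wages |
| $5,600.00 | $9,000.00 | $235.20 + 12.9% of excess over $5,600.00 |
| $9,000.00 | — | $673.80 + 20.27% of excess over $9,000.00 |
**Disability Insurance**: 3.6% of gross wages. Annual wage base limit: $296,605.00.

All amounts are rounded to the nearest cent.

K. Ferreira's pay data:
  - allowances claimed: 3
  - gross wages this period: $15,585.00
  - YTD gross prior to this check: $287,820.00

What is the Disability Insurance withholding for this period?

$316.26

Disability Insurance: cap $296,605.00 − YTD $287,820.00 = $8,785.00 subject; 3.6% × $8,785.00 = $316.26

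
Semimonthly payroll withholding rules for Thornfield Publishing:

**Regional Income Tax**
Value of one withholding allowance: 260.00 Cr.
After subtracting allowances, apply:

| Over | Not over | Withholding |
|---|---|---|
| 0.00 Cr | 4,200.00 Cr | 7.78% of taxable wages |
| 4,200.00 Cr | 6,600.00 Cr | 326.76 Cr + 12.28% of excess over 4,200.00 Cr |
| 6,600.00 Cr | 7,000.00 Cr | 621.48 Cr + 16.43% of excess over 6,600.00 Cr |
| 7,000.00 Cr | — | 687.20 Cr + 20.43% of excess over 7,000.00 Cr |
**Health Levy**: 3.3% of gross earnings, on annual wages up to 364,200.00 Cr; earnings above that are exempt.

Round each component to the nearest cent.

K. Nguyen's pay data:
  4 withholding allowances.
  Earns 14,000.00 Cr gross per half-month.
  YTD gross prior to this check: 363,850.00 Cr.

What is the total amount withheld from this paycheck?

1,916.38 Cr

Regional Income Tax: taxable = 14,000.00 Cr − 4×260.00 Cr = 12,960.00 Cr
  687.20 Cr + 20.43% × (12,960.00 Cr − 7,000.00 Cr) = 687.20 Cr + 20.43% × 5,960.00 Cr = 1,904.83 Cr
Health Levy: cap 364,200.00 Cr − YTD 363,850.00 Cr = 350.00 Cr subject; 3.3% × 350.00 Cr = 11.55 Cr
Total: 1,904.83 Cr + 11.55 Cr = 1,916.38 Cr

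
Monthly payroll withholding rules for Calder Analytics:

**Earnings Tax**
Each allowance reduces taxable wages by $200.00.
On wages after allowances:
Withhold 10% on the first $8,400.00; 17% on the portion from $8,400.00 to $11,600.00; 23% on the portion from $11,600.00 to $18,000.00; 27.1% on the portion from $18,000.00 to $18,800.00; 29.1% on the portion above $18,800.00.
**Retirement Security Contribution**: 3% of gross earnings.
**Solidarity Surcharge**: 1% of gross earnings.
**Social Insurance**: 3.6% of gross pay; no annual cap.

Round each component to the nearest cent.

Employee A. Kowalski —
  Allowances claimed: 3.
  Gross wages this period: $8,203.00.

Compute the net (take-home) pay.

Earnings Tax: taxable = $8,203.00 − 3×$200.00 = $7,603.00
  10% × $7,603.00 = $760.30
Retirement Security Contribution: 3% × $8,203.00 = $246.09
Solidarity Surcharge: 1% × $8,203.00 = $82.03
Social Insurance: 3.6% × $8,203.00 = $295.31
Total withheld: $760.30 + $246.09 + $82.03 + $295.31 = $1,383.73
Net pay: $8,203.00 − $1,383.73 = $6,819.27

$6,819.27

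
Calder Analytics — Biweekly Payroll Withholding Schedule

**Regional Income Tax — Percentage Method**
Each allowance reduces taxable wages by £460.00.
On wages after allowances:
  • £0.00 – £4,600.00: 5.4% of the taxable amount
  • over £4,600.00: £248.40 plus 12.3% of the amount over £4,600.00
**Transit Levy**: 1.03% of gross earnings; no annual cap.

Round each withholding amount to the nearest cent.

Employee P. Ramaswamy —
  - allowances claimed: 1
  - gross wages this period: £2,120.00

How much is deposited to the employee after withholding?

£2,008.52

Regional Income Tax: taxable = £2,120.00 − 1×£460.00 = £1,660.00
  5.4% × £1,660.00 = £89.64
Transit Levy: 1.03% × £2,120.00 = £21.84
Total withheld: £89.64 + £21.84 = £111.48
Net pay: £2,120.00 − £111.48 = £2,008.52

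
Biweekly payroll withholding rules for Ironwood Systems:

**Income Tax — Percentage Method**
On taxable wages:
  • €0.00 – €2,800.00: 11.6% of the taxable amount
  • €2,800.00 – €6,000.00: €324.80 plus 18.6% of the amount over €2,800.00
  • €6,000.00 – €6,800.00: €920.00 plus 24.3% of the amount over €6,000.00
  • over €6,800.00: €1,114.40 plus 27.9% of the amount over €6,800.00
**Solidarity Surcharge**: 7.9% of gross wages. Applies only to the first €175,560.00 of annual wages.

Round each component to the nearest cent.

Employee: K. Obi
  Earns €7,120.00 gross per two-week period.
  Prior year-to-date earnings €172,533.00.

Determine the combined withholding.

€1,442.81

Income Tax: taxable = €7,120.00
  €1,114.40 + 27.9% × (€7,120.00 − €6,800.00) = €1,114.40 + 27.9% × €320.00 = €1,203.68
Solidarity Surcharge: cap €175,560.00 − YTD €172,533.00 = €3,027.00 subject; 7.9% × €3,027.00 = €239.13
Total: €1,203.68 + €239.13 = €1,442.81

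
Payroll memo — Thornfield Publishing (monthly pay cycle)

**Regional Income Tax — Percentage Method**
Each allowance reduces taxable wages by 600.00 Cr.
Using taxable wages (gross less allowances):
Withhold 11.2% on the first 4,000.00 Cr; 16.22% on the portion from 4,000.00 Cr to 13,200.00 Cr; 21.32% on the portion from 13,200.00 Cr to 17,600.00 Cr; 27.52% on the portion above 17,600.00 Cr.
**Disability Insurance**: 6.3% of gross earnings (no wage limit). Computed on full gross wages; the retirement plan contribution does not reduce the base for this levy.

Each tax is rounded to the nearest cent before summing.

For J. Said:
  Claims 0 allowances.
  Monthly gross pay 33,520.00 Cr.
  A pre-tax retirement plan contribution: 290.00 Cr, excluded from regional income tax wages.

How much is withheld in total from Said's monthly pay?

Regional Income Tax: taxable = 33,520.00 Cr − 290.00 Cr = 33,230.00 Cr
  2,878.32 Cr + 27.52% × (33,230.00 Cr − 17,600.00 Cr) = 2,878.32 Cr + 27.52% × 15,630.00 Cr = 7,179.70 Cr
Disability Insurance: 6.3% × 33,520.00 Cr = 2,111.76 Cr
Total: 7,179.70 Cr + 2,111.76 Cr = 9,291.46 Cr

9,291.46 Cr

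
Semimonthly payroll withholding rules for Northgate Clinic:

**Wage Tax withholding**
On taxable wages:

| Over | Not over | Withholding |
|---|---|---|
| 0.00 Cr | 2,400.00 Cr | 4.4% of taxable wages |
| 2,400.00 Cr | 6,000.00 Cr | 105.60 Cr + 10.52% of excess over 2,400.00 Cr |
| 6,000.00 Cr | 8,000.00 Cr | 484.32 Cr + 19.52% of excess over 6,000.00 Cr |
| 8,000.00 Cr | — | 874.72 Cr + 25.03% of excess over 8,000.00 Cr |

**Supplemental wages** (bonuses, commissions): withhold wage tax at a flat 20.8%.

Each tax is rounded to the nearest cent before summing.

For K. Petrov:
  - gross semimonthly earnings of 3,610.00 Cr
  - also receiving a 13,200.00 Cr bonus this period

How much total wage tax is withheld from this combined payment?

2,978.49 Cr

Wage Tax: taxable = 3,610.00 Cr
  105.60 Cr + 10.52% × (3,610.00 Cr − 2,400.00 Cr) = 105.60 Cr + 10.52% × 1,210.00 Cr = 232.89 Cr
Supplemental (20.8% flat on bonus): 20.8% × 13,200.00 Cr = 2,745.60 Cr
Total wage tax: 232.89 Cr + 2,745.60 Cr = 2,978.49 Cr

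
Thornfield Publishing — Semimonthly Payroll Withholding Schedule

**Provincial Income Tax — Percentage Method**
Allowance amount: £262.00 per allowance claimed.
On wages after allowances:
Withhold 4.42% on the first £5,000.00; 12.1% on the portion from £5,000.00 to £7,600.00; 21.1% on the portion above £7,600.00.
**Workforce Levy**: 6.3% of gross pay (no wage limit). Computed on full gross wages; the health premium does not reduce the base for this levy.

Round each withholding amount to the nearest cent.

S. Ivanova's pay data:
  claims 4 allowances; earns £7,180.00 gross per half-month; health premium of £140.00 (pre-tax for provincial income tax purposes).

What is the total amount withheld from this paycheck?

£793.37

Provincial Income Tax: taxable = £7,180.00 − £140.00 − 4×£262.00 = £5,992.00
  £221.00 + 12.1% × (£5,992.00 − £5,000.00) = £221.00 + 12.1% × £992.00 = £341.03
Workforce Levy: 6.3% × £7,180.00 = £452.34
Total: £341.03 + £452.34 = £793.37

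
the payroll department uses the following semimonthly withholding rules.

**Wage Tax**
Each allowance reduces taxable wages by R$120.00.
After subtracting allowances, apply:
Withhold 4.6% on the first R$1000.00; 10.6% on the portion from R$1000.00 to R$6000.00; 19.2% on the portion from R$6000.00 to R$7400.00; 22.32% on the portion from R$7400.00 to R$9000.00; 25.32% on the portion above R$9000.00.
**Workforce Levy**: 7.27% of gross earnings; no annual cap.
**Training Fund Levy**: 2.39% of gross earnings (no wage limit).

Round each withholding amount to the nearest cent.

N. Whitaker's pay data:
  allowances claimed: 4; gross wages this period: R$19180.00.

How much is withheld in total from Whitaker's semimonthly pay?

R$5510.75

Wage Tax: taxable = R$19180.00 − 4×R$120.00 = R$18700.00
  R$1201.92 + 25.32% × (R$18700.00 − R$9000.00) = R$1201.92 + 25.32% × R$9700.00 = R$3657.96
Workforce Levy: 7.27% × R$19180.00 = R$1394.39
Training Fund Levy: 2.39% × R$19180.00 = R$458.40
Total: R$3657.96 + R$1394.39 + R$458.40 = R$5510.75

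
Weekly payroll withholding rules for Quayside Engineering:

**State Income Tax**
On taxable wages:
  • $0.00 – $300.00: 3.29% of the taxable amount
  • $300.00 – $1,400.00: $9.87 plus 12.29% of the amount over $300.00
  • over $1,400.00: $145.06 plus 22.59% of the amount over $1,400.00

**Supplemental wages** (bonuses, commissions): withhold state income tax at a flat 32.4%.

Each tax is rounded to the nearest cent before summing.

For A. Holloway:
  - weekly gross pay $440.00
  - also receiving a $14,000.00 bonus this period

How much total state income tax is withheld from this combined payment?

$4,563.08

State Income Tax: taxable = $440.00
  $9.87 + 12.29% × ($440.00 − $300.00) = $9.87 + 12.29% × $140.00 = $27.08
Supplemental (32.4% flat on bonus): 32.4% × $14,000.00 = $4,536.00
Total state income tax: $27.08 + $4,536.00 = $4,563.08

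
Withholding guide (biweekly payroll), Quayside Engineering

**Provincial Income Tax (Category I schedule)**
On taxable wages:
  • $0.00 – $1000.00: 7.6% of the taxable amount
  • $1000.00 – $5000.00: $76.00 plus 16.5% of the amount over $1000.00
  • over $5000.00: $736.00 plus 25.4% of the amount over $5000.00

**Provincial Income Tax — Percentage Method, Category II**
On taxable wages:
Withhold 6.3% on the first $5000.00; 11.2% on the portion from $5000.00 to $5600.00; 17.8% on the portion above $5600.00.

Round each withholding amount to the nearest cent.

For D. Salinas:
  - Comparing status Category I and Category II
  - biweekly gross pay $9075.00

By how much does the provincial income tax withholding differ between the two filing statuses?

Provincial Income Tax (Category I): taxable = $9075.00
  $736.00 + 25.4% × ($9075.00 − $5000.00) = $736.00 + 25.4% × $4075.00 = $1771.05
Provincial Income Tax (Category II): taxable = $9075.00
  $382.20 + 17.8% × ($9075.00 − $5600.00) = $382.20 + 17.8% × $3475.00 = $1000.75
Difference: |$1771.05 − $1000.75| = $770.30 (higher under Category I)

$770.30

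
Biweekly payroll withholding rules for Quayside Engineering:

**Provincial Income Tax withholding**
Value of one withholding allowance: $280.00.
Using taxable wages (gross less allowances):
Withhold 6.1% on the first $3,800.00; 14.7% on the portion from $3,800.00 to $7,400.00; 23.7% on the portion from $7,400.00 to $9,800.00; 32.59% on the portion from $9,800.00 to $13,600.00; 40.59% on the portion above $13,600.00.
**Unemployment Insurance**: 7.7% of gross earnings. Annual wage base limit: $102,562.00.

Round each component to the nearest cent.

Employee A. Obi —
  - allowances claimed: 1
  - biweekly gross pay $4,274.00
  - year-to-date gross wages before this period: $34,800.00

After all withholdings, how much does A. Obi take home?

Provincial Income Tax: taxable = $4,274.00 − 1×$280.00 = $3,994.00
  $231.80 + 14.7% × ($3,994.00 − $3,800.00) = $231.80 + 14.7% × $194.00 = $260.32
Unemployment Insurance: 7.7% × $4,274.00 = $329.10
Total withheld: $260.32 + $329.10 = $589.42
Net pay: $4,274.00 − $589.42 = $3,684.58

$3,684.58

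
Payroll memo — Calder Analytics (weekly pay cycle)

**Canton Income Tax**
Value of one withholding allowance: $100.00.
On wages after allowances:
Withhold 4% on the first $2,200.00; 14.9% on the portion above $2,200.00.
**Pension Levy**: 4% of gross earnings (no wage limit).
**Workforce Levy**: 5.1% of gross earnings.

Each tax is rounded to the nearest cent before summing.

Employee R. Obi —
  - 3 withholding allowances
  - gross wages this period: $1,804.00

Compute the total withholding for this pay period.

$224.32

Canton Income Tax: taxable = $1,804.00 − 3×$100.00 = $1,504.00
  4% × $1,504.00 = $60.16
Pension Levy: 4% × $1,804.00 = $72.16
Workforce Levy: 5.1% × $1,804.00 = $92.00
Total: $60.16 + $72.16 + $92.00 = $224.32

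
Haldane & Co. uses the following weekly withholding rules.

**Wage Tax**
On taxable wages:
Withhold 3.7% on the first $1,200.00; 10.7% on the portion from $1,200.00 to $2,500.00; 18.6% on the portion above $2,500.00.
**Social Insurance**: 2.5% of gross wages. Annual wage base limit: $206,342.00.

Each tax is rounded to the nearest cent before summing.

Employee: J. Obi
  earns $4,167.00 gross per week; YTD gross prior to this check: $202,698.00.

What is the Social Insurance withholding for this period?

Social Insurance: cap $206,342.00 − YTD $202,698.00 = $3,644.00 subject; 2.5% × $3,644.00 = $91.10

$91.10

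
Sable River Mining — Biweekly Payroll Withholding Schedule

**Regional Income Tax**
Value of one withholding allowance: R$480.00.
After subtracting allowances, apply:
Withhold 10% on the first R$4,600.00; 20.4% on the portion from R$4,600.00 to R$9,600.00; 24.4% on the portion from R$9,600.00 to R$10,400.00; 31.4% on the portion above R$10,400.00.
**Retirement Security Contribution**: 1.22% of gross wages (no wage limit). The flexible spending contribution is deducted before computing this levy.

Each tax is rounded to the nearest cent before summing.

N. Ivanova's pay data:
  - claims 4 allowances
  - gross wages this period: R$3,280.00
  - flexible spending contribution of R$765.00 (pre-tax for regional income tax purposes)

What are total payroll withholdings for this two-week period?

Regional Income Tax: taxable = R$3,280.00 − R$765.00 − 4×R$480.00 = R$595.00
  10% × R$595.00 = R$59.50
Retirement Security Contribution: 1.22% × R$2,515.00 = R$30.68
Total: R$59.50 + R$30.68 = R$90.18

R$90.18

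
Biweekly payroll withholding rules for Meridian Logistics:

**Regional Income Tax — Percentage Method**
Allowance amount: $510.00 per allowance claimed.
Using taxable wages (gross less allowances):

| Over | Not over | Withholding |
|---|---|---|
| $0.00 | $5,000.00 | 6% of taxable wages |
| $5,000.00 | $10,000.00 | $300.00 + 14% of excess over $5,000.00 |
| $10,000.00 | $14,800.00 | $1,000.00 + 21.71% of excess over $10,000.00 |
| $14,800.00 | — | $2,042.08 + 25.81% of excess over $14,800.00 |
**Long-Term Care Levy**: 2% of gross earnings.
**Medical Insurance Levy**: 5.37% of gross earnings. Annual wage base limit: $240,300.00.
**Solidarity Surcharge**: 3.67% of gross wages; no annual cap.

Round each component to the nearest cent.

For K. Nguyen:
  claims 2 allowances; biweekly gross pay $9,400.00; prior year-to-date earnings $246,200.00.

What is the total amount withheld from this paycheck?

$1,306.18

Regional Income Tax: taxable = $9,400.00 − 2×$510.00 = $8,380.00
  $300.00 + 14% × ($8,380.00 − $5,000.00) = $300.00 + 14% × $3,380.00 = $773.20
Long-Term Care Levy: 2% × $9,400.00 = $188.00
Medical Insurance Levy: YTD $246,200.00 ≥ cap $240,300.00 → $0.00
Solidarity Surcharge: 3.67% × $9,400.00 = $344.98
Total: $773.20 + $188.00 + $0.00 + $344.98 = $1,306.18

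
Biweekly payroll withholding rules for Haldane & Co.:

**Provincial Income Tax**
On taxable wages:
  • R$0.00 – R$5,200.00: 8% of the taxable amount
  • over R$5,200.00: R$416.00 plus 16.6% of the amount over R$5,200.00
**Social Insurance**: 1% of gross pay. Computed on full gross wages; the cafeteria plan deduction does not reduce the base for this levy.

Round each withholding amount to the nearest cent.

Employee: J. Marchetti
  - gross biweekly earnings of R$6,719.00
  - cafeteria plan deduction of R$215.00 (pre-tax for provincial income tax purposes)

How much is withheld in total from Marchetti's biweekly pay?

R$699.65

Provincial Income Tax: taxable = R$6,719.00 − R$215.00 = R$6,504.00
  R$416.00 + 16.6% × (R$6,504.00 − R$5,200.00) = R$416.00 + 16.6% × R$1,304.00 = R$632.46
Social Insurance: 1% × R$6,719.00 = R$67.19
Total: R$632.46 + R$67.19 = R$699.65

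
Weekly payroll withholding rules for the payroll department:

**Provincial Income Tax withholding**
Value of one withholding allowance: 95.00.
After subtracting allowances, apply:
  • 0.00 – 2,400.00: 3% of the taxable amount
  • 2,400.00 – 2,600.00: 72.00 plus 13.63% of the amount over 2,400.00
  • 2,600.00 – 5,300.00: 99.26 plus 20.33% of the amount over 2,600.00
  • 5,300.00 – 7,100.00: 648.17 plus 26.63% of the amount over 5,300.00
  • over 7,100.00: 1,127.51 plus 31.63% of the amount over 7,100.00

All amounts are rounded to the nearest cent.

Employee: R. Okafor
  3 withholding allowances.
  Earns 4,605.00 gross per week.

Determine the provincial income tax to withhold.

448.94

Provincial Income Tax: taxable = 4,605.00 − 3×95.00 = 4,320.00
  99.26 + 20.33% × (4,320.00 − 2,600.00) = 99.26 + 20.33% × 1,720.00 = 448.94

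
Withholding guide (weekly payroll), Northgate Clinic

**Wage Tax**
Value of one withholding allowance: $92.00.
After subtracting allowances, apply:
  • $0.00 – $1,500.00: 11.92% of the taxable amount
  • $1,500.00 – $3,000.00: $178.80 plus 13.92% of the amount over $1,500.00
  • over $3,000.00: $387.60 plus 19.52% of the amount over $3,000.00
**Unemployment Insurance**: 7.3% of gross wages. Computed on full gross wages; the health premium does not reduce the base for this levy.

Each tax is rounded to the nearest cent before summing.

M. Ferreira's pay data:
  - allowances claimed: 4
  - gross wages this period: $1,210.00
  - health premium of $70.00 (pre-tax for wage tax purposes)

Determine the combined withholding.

$180.35

Wage Tax: taxable = $1,210.00 − $70.00 − 4×$92.00 = $772.00
  11.92% × $772.00 = $92.02
Unemployment Insurance: 7.3% × $1,210.00 = $88.33
Total: $92.02 + $88.33 = $180.35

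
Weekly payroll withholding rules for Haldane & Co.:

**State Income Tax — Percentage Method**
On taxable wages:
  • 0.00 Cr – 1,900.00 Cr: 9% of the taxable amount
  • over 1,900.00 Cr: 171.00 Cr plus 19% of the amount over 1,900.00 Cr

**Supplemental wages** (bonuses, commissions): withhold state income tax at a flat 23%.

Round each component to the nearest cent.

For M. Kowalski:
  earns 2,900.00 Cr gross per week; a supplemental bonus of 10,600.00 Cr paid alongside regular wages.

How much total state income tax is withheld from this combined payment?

2,799.00 Cr

State Income Tax: taxable = 2,900.00 Cr
  171.00 Cr + 19% × (2,900.00 Cr − 1,900.00 Cr) = 171.00 Cr + 19% × 1,000.00 Cr = 361.00 Cr
Supplemental (23% flat on bonus): 23% × 10,600.00 Cr = 2,438.00 Cr
Total state income tax: 361.00 Cr + 2,438.00 Cr = 2,799.00 Cr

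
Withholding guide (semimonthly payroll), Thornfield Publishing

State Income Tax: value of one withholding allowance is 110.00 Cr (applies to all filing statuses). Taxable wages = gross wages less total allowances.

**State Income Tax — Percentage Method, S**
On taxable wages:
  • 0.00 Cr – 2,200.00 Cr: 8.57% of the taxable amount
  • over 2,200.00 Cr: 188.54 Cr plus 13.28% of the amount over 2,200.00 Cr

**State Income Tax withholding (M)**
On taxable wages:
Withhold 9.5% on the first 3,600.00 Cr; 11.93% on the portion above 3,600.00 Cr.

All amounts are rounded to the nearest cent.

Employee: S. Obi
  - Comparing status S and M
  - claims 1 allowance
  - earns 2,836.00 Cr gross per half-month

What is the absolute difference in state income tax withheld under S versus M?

0.58 Cr

State Income Tax (S): taxable = 2,836.00 Cr − 1×110.00 Cr = 2,726.00 Cr
  188.54 Cr + 13.28% × (2,726.00 Cr − 2,200.00 Cr) = 188.54 Cr + 13.28% × 526.00 Cr = 258.39 Cr
State Income Tax (M): taxable = 2,836.00 Cr − 1×110.00 Cr = 2,726.00 Cr
  9.5% × 2,726.00 Cr = 258.97 Cr
Difference: |258.39 Cr − 258.97 Cr| = 0.58 Cr (higher under M)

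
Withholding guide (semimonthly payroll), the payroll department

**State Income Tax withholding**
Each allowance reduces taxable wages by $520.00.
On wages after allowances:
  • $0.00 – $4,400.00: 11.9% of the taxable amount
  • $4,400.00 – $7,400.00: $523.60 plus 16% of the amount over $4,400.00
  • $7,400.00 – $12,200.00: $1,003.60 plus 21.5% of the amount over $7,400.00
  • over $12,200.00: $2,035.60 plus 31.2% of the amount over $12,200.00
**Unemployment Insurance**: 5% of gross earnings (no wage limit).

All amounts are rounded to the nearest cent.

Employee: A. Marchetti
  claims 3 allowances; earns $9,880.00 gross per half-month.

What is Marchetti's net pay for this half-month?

$8,184.60

State Income Tax: taxable = $9,880.00 − 3×$520.00 = $8,320.00
  $1,003.60 + 21.5% × ($8,320.00 − $7,400.00) = $1,003.60 + 21.5% × $920.00 = $1,201.40
Unemployment Insurance: 5% × $9,880.00 = $494.00
Total withheld: $1,201.40 + $494.00 = $1,695.40
Net pay: $9,880.00 − $1,695.40 = $8,184.60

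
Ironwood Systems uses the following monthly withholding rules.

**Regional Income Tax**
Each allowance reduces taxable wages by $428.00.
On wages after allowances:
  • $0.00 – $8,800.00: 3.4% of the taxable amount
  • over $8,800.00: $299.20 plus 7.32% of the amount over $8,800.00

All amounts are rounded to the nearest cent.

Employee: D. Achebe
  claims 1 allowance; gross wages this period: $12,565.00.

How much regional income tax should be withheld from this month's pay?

$543.47

Regional Income Tax: taxable = $12,565.00 − 1×$428.00 = $12,137.00
  $299.20 + 7.32% × ($12,137.00 − $8,800.00) = $299.20 + 7.32% × $3,337.00 = $543.47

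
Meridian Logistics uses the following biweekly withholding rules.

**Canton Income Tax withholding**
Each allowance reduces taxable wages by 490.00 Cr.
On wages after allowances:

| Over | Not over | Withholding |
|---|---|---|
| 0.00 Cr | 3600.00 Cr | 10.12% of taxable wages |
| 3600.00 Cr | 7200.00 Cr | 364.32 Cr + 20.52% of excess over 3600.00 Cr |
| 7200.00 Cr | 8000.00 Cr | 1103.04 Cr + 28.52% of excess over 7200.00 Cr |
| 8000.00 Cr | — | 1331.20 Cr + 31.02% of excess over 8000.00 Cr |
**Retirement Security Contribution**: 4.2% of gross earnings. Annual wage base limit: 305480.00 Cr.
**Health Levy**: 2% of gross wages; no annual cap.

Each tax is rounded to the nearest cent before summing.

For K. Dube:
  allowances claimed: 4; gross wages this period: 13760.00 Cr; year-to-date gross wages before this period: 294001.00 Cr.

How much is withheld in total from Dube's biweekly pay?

Canton Income Tax: taxable = 13760.00 Cr − 4×490.00 Cr = 11800.00 Cr
  1331.20 Cr + 31.02% × (11800.00 Cr − 8000.00 Cr) = 1331.20 Cr + 31.02% × 3800.00 Cr = 2509.96 Cr
Retirement Security Contribution: cap 305480.00 Cr − YTD 294001.00 Cr = 11479.00 Cr subject; 4.2% × 11479.00 Cr = 482.12 Cr
Health Levy: 2% × 13760.00 Cr = 275.20 Cr
Total: 2509.96 Cr + 482.12 Cr + 275.20 Cr = 3267.28 Cr

3267.28 Cr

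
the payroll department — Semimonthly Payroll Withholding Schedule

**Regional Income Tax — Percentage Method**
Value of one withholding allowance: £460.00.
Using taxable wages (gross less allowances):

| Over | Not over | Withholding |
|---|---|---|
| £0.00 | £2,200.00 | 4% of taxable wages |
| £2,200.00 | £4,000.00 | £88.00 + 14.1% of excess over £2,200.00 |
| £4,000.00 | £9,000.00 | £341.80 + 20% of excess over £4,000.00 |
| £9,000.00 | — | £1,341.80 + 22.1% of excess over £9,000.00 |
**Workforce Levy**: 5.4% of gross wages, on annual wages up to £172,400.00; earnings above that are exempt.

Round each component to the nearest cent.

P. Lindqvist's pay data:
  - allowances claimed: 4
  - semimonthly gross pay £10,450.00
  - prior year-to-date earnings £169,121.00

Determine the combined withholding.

Regional Income Tax: taxable = £10,450.00 − 4×£460.00 = £8,610.00
  £341.80 + 20% × (£8,610.00 − £4,000.00) = £341.80 + 20% × £4,610.00 = £1,263.80
Workforce Levy: cap £172,400.00 − YTD £169,121.00 = £3,279.00 subject; 5.4% × £3,279.00 = £177.07
Total: £1,263.80 + £177.07 = £1,440.87

£1,440.87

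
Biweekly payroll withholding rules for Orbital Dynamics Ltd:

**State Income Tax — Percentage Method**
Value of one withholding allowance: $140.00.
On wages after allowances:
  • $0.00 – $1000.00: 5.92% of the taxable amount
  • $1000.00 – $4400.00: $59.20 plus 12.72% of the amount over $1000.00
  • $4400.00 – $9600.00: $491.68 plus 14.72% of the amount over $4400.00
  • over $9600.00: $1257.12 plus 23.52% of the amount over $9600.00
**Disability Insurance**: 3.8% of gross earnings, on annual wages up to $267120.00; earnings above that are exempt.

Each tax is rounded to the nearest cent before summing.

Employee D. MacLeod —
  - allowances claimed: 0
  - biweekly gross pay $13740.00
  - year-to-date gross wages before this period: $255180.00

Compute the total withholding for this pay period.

State Income Tax: taxable = $13740.00
  $1257.12 + 23.52% × ($13740.00 − $9600.00) = $1257.12 + 23.52% × $4140.00 = $2230.85
Disability Insurance: cap $267120.00 − YTD $255180.00 = $11940.00 subject; 3.8% × $11940.00 = $453.72
Total: $2230.85 + $453.72 = $2684.57

$2684.57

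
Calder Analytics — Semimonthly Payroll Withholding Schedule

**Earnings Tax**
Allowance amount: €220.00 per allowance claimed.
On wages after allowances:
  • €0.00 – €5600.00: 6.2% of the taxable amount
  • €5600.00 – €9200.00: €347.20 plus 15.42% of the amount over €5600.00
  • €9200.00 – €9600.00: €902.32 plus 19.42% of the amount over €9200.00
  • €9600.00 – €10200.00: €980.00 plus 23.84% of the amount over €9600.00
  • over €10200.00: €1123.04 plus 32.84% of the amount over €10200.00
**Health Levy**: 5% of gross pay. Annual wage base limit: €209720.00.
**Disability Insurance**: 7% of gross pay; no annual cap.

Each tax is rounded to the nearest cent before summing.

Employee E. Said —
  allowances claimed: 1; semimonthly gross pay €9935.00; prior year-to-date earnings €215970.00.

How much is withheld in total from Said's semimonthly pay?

€1702.87

Earnings Tax: taxable = €9935.00 − 1×€220.00 = €9715.00
  €980.00 + 23.84% × (€9715.00 − €9600.00) = €980.00 + 23.84% × €115.00 = €1007.42
Health Levy: YTD €215970.00 ≥ cap €209720.00 → €0.00
Disability Insurance: 7% × €9935.00 = €695.45
Total: €1007.42 + €0.00 + €695.45 = €1702.87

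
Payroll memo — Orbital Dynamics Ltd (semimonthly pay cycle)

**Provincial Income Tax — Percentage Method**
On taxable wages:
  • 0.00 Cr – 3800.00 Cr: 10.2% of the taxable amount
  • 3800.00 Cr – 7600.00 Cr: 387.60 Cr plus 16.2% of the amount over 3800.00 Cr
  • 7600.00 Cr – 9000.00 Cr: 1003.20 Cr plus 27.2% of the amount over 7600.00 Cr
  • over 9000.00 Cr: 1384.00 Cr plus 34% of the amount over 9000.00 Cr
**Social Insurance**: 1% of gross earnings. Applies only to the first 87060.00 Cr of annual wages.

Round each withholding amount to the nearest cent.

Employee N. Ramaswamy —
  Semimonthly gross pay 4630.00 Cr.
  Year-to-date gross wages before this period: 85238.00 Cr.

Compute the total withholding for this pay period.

540.28 Cr

Provincial Income Tax: taxable = 4630.00 Cr
  387.60 Cr + 16.2% × (4630.00 Cr − 3800.00 Cr) = 387.60 Cr + 16.2% × 830.00 Cr = 522.06 Cr
Social Insurance: cap 87060.00 Cr − YTD 85238.00 Cr = 1822.00 Cr subject; 1% × 1822.00 Cr = 18.22 Cr
Total: 522.06 Cr + 18.22 Cr = 540.28 Cr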